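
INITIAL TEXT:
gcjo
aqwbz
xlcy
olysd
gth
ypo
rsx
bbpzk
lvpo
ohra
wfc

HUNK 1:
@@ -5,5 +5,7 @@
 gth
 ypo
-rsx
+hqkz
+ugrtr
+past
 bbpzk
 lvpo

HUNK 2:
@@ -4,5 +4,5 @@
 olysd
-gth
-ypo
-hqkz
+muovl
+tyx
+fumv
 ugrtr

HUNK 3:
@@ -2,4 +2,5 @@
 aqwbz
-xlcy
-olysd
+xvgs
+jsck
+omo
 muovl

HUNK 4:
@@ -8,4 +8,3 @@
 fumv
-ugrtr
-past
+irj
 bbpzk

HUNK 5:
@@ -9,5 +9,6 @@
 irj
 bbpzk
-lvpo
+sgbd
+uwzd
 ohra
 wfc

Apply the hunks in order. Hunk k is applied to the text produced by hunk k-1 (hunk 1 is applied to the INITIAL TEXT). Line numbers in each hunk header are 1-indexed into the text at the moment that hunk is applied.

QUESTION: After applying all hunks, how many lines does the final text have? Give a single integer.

Answer: 14

Derivation:
Hunk 1: at line 5 remove [rsx] add [hqkz,ugrtr,past] -> 13 lines: gcjo aqwbz xlcy olysd gth ypo hqkz ugrtr past bbpzk lvpo ohra wfc
Hunk 2: at line 4 remove [gth,ypo,hqkz] add [muovl,tyx,fumv] -> 13 lines: gcjo aqwbz xlcy olysd muovl tyx fumv ugrtr past bbpzk lvpo ohra wfc
Hunk 3: at line 2 remove [xlcy,olysd] add [xvgs,jsck,omo] -> 14 lines: gcjo aqwbz xvgs jsck omo muovl tyx fumv ugrtr past bbpzk lvpo ohra wfc
Hunk 4: at line 8 remove [ugrtr,past] add [irj] -> 13 lines: gcjo aqwbz xvgs jsck omo muovl tyx fumv irj bbpzk lvpo ohra wfc
Hunk 5: at line 9 remove [lvpo] add [sgbd,uwzd] -> 14 lines: gcjo aqwbz xvgs jsck omo muovl tyx fumv irj bbpzk sgbd uwzd ohra wfc
Final line count: 14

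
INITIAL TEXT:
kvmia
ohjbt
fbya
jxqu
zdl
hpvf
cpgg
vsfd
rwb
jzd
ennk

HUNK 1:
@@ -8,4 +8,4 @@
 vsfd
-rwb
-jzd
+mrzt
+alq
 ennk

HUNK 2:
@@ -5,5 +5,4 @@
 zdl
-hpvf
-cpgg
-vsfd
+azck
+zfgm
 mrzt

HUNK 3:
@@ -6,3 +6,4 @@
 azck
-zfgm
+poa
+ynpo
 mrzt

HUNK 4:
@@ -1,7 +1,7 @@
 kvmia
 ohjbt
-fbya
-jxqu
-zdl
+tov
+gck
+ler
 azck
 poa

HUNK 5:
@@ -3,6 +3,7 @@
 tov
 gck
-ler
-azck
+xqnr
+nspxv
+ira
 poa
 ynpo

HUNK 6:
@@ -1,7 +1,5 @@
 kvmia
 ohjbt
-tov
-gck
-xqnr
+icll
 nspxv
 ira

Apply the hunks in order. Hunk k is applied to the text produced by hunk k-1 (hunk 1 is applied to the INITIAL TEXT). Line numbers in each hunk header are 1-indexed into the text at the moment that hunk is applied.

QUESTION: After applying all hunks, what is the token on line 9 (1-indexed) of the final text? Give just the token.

Answer: alq

Derivation:
Hunk 1: at line 8 remove [rwb,jzd] add [mrzt,alq] -> 11 lines: kvmia ohjbt fbya jxqu zdl hpvf cpgg vsfd mrzt alq ennk
Hunk 2: at line 5 remove [hpvf,cpgg,vsfd] add [azck,zfgm] -> 10 lines: kvmia ohjbt fbya jxqu zdl azck zfgm mrzt alq ennk
Hunk 3: at line 6 remove [zfgm] add [poa,ynpo] -> 11 lines: kvmia ohjbt fbya jxqu zdl azck poa ynpo mrzt alq ennk
Hunk 4: at line 1 remove [fbya,jxqu,zdl] add [tov,gck,ler] -> 11 lines: kvmia ohjbt tov gck ler azck poa ynpo mrzt alq ennk
Hunk 5: at line 3 remove [ler,azck] add [xqnr,nspxv,ira] -> 12 lines: kvmia ohjbt tov gck xqnr nspxv ira poa ynpo mrzt alq ennk
Hunk 6: at line 1 remove [tov,gck,xqnr] add [icll] -> 10 lines: kvmia ohjbt icll nspxv ira poa ynpo mrzt alq ennk
Final line 9: alq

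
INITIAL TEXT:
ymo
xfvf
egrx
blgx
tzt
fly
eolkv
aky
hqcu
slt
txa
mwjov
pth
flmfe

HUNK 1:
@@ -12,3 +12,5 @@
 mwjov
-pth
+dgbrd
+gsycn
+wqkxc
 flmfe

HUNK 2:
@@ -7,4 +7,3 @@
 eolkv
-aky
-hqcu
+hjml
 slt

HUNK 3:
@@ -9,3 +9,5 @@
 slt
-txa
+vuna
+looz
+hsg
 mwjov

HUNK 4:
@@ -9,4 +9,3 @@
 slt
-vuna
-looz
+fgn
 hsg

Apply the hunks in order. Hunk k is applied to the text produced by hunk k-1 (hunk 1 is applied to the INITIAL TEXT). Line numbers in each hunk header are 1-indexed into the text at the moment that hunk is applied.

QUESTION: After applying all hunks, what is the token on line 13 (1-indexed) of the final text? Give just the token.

Hunk 1: at line 12 remove [pth] add [dgbrd,gsycn,wqkxc] -> 16 lines: ymo xfvf egrx blgx tzt fly eolkv aky hqcu slt txa mwjov dgbrd gsycn wqkxc flmfe
Hunk 2: at line 7 remove [aky,hqcu] add [hjml] -> 15 lines: ymo xfvf egrx blgx tzt fly eolkv hjml slt txa mwjov dgbrd gsycn wqkxc flmfe
Hunk 3: at line 9 remove [txa] add [vuna,looz,hsg] -> 17 lines: ymo xfvf egrx blgx tzt fly eolkv hjml slt vuna looz hsg mwjov dgbrd gsycn wqkxc flmfe
Hunk 4: at line 9 remove [vuna,looz] add [fgn] -> 16 lines: ymo xfvf egrx blgx tzt fly eolkv hjml slt fgn hsg mwjov dgbrd gsycn wqkxc flmfe
Final line 13: dgbrd

Answer: dgbrd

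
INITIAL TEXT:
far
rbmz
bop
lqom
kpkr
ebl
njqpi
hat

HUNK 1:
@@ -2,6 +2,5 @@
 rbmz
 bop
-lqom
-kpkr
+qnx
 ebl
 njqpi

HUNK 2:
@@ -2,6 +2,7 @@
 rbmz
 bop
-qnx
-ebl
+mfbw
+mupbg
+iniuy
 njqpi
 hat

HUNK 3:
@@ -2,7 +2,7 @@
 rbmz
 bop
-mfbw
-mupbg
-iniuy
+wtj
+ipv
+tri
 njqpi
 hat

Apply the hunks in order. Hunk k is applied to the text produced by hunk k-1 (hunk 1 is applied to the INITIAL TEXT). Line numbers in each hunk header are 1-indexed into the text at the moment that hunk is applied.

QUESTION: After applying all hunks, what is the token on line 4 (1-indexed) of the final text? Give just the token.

Hunk 1: at line 2 remove [lqom,kpkr] add [qnx] -> 7 lines: far rbmz bop qnx ebl njqpi hat
Hunk 2: at line 2 remove [qnx,ebl] add [mfbw,mupbg,iniuy] -> 8 lines: far rbmz bop mfbw mupbg iniuy njqpi hat
Hunk 3: at line 2 remove [mfbw,mupbg,iniuy] add [wtj,ipv,tri] -> 8 lines: far rbmz bop wtj ipv tri njqpi hat
Final line 4: wtj

Answer: wtj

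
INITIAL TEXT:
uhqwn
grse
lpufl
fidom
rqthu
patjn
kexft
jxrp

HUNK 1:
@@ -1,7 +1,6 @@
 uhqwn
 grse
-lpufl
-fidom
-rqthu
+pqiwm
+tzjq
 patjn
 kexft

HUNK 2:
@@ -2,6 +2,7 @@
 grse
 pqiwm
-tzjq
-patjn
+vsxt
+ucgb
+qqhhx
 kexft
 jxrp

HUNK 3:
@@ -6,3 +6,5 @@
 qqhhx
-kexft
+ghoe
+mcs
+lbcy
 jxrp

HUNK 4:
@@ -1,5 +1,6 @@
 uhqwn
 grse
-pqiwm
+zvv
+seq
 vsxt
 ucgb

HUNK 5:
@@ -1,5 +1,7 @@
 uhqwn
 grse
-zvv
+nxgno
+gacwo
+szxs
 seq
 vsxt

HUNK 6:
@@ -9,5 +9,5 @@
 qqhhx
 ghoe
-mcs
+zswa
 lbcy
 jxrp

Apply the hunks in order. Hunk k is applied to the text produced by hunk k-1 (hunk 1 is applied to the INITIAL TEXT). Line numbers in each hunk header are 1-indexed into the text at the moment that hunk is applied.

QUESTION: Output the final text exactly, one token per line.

Hunk 1: at line 1 remove [lpufl,fidom,rqthu] add [pqiwm,tzjq] -> 7 lines: uhqwn grse pqiwm tzjq patjn kexft jxrp
Hunk 2: at line 2 remove [tzjq,patjn] add [vsxt,ucgb,qqhhx] -> 8 lines: uhqwn grse pqiwm vsxt ucgb qqhhx kexft jxrp
Hunk 3: at line 6 remove [kexft] add [ghoe,mcs,lbcy] -> 10 lines: uhqwn grse pqiwm vsxt ucgb qqhhx ghoe mcs lbcy jxrp
Hunk 4: at line 1 remove [pqiwm] add [zvv,seq] -> 11 lines: uhqwn grse zvv seq vsxt ucgb qqhhx ghoe mcs lbcy jxrp
Hunk 5: at line 1 remove [zvv] add [nxgno,gacwo,szxs] -> 13 lines: uhqwn grse nxgno gacwo szxs seq vsxt ucgb qqhhx ghoe mcs lbcy jxrp
Hunk 6: at line 9 remove [mcs] add [zswa] -> 13 lines: uhqwn grse nxgno gacwo szxs seq vsxt ucgb qqhhx ghoe zswa lbcy jxrp

Answer: uhqwn
grse
nxgno
gacwo
szxs
seq
vsxt
ucgb
qqhhx
ghoe
zswa
lbcy
jxrp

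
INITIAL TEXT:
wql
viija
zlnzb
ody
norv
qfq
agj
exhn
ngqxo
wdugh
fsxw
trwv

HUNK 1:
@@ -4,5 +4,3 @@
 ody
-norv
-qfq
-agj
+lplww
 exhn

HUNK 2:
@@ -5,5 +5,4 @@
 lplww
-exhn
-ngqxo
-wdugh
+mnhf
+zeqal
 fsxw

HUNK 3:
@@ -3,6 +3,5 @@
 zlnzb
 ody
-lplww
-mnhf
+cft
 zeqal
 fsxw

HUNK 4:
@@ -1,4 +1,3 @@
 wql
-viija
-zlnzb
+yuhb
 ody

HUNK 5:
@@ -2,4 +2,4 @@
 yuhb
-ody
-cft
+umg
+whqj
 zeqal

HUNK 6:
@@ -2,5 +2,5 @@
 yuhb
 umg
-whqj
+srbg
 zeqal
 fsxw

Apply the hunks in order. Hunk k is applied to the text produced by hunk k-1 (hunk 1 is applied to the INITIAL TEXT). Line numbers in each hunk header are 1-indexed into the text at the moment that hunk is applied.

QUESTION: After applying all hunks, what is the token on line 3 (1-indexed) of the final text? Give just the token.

Hunk 1: at line 4 remove [norv,qfq,agj] add [lplww] -> 10 lines: wql viija zlnzb ody lplww exhn ngqxo wdugh fsxw trwv
Hunk 2: at line 5 remove [exhn,ngqxo,wdugh] add [mnhf,zeqal] -> 9 lines: wql viija zlnzb ody lplww mnhf zeqal fsxw trwv
Hunk 3: at line 3 remove [lplww,mnhf] add [cft] -> 8 lines: wql viija zlnzb ody cft zeqal fsxw trwv
Hunk 4: at line 1 remove [viija,zlnzb] add [yuhb] -> 7 lines: wql yuhb ody cft zeqal fsxw trwv
Hunk 5: at line 2 remove [ody,cft] add [umg,whqj] -> 7 lines: wql yuhb umg whqj zeqal fsxw trwv
Hunk 6: at line 2 remove [whqj] add [srbg] -> 7 lines: wql yuhb umg srbg zeqal fsxw trwv
Final line 3: umg

Answer: umg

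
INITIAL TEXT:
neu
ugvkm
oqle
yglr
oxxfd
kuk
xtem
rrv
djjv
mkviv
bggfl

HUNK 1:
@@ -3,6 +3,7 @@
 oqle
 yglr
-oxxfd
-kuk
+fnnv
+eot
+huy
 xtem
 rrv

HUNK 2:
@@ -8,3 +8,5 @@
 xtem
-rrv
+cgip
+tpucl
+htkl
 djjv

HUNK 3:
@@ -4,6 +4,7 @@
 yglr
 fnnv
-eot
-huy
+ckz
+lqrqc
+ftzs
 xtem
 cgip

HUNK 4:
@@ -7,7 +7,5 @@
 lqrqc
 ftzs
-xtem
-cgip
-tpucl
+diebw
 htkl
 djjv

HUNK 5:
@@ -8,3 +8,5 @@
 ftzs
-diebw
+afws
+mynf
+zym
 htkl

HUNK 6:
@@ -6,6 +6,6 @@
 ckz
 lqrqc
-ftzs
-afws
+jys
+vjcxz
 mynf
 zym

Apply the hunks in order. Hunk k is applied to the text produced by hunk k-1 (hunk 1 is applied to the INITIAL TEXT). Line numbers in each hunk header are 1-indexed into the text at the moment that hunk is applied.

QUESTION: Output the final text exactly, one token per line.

Answer: neu
ugvkm
oqle
yglr
fnnv
ckz
lqrqc
jys
vjcxz
mynf
zym
htkl
djjv
mkviv
bggfl

Derivation:
Hunk 1: at line 3 remove [oxxfd,kuk] add [fnnv,eot,huy] -> 12 lines: neu ugvkm oqle yglr fnnv eot huy xtem rrv djjv mkviv bggfl
Hunk 2: at line 8 remove [rrv] add [cgip,tpucl,htkl] -> 14 lines: neu ugvkm oqle yglr fnnv eot huy xtem cgip tpucl htkl djjv mkviv bggfl
Hunk 3: at line 4 remove [eot,huy] add [ckz,lqrqc,ftzs] -> 15 lines: neu ugvkm oqle yglr fnnv ckz lqrqc ftzs xtem cgip tpucl htkl djjv mkviv bggfl
Hunk 4: at line 7 remove [xtem,cgip,tpucl] add [diebw] -> 13 lines: neu ugvkm oqle yglr fnnv ckz lqrqc ftzs diebw htkl djjv mkviv bggfl
Hunk 5: at line 8 remove [diebw] add [afws,mynf,zym] -> 15 lines: neu ugvkm oqle yglr fnnv ckz lqrqc ftzs afws mynf zym htkl djjv mkviv bggfl
Hunk 6: at line 6 remove [ftzs,afws] add [jys,vjcxz] -> 15 lines: neu ugvkm oqle yglr fnnv ckz lqrqc jys vjcxz mynf zym htkl djjv mkviv bggfl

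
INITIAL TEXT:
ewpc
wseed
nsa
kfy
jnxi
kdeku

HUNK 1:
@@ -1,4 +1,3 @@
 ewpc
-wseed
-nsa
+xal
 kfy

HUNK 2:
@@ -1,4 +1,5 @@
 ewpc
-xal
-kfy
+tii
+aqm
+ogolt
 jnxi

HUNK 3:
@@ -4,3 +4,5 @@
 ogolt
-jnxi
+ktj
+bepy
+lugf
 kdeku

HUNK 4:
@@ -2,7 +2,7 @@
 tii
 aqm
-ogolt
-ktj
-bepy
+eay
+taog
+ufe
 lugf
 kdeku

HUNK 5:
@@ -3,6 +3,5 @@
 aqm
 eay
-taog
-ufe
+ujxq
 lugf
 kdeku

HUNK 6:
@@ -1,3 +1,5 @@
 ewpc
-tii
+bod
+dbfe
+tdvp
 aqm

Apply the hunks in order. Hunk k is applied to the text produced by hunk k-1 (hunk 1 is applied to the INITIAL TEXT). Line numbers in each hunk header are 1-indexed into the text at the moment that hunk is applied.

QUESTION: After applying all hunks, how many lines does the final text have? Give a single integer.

Hunk 1: at line 1 remove [wseed,nsa] add [xal] -> 5 lines: ewpc xal kfy jnxi kdeku
Hunk 2: at line 1 remove [xal,kfy] add [tii,aqm,ogolt] -> 6 lines: ewpc tii aqm ogolt jnxi kdeku
Hunk 3: at line 4 remove [jnxi] add [ktj,bepy,lugf] -> 8 lines: ewpc tii aqm ogolt ktj bepy lugf kdeku
Hunk 4: at line 2 remove [ogolt,ktj,bepy] add [eay,taog,ufe] -> 8 lines: ewpc tii aqm eay taog ufe lugf kdeku
Hunk 5: at line 3 remove [taog,ufe] add [ujxq] -> 7 lines: ewpc tii aqm eay ujxq lugf kdeku
Hunk 6: at line 1 remove [tii] add [bod,dbfe,tdvp] -> 9 lines: ewpc bod dbfe tdvp aqm eay ujxq lugf kdeku
Final line count: 9

Answer: 9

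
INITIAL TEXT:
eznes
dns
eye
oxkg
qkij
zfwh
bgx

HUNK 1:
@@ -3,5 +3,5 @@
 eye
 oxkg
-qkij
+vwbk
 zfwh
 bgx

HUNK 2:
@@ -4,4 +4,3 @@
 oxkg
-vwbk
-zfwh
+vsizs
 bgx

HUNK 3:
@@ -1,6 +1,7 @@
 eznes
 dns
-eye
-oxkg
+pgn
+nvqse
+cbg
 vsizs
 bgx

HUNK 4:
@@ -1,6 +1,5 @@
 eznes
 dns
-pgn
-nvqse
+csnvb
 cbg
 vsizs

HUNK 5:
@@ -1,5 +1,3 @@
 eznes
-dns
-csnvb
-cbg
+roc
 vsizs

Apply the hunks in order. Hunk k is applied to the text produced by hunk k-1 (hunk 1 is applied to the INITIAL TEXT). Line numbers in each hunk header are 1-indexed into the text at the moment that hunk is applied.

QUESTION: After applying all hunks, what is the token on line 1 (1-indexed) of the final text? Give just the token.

Hunk 1: at line 3 remove [qkij] add [vwbk] -> 7 lines: eznes dns eye oxkg vwbk zfwh bgx
Hunk 2: at line 4 remove [vwbk,zfwh] add [vsizs] -> 6 lines: eznes dns eye oxkg vsizs bgx
Hunk 3: at line 1 remove [eye,oxkg] add [pgn,nvqse,cbg] -> 7 lines: eznes dns pgn nvqse cbg vsizs bgx
Hunk 4: at line 1 remove [pgn,nvqse] add [csnvb] -> 6 lines: eznes dns csnvb cbg vsizs bgx
Hunk 5: at line 1 remove [dns,csnvb,cbg] add [roc] -> 4 lines: eznes roc vsizs bgx
Final line 1: eznes

Answer: eznes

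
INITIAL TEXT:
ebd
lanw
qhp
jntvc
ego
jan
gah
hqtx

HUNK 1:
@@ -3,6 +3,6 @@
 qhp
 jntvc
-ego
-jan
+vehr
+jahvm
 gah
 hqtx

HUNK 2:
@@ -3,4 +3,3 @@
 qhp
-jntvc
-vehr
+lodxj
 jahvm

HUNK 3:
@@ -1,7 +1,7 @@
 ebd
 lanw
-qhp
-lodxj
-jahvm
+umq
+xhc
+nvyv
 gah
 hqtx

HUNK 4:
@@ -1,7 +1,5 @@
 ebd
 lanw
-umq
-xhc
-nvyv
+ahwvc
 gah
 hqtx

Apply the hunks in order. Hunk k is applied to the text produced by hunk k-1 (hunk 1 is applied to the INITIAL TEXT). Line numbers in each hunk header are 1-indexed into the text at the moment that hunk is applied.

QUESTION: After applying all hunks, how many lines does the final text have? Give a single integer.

Hunk 1: at line 3 remove [ego,jan] add [vehr,jahvm] -> 8 lines: ebd lanw qhp jntvc vehr jahvm gah hqtx
Hunk 2: at line 3 remove [jntvc,vehr] add [lodxj] -> 7 lines: ebd lanw qhp lodxj jahvm gah hqtx
Hunk 3: at line 1 remove [qhp,lodxj,jahvm] add [umq,xhc,nvyv] -> 7 lines: ebd lanw umq xhc nvyv gah hqtx
Hunk 4: at line 1 remove [umq,xhc,nvyv] add [ahwvc] -> 5 lines: ebd lanw ahwvc gah hqtx
Final line count: 5

Answer: 5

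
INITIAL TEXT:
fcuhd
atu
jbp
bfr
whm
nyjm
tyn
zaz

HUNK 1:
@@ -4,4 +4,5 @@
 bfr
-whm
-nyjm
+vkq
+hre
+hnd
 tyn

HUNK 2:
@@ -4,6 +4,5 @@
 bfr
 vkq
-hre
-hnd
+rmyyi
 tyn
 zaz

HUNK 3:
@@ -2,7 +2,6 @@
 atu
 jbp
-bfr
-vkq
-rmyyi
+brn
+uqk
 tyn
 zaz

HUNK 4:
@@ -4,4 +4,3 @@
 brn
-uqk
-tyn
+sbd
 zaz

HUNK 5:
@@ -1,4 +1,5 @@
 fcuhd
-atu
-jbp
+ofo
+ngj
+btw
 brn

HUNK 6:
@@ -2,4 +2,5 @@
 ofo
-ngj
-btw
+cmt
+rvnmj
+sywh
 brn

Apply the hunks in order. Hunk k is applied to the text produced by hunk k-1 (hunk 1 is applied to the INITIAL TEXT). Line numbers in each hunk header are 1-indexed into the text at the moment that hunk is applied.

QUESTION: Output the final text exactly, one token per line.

Hunk 1: at line 4 remove [whm,nyjm] add [vkq,hre,hnd] -> 9 lines: fcuhd atu jbp bfr vkq hre hnd tyn zaz
Hunk 2: at line 4 remove [hre,hnd] add [rmyyi] -> 8 lines: fcuhd atu jbp bfr vkq rmyyi tyn zaz
Hunk 3: at line 2 remove [bfr,vkq,rmyyi] add [brn,uqk] -> 7 lines: fcuhd atu jbp brn uqk tyn zaz
Hunk 4: at line 4 remove [uqk,tyn] add [sbd] -> 6 lines: fcuhd atu jbp brn sbd zaz
Hunk 5: at line 1 remove [atu,jbp] add [ofo,ngj,btw] -> 7 lines: fcuhd ofo ngj btw brn sbd zaz
Hunk 6: at line 2 remove [ngj,btw] add [cmt,rvnmj,sywh] -> 8 lines: fcuhd ofo cmt rvnmj sywh brn sbd zaz

Answer: fcuhd
ofo
cmt
rvnmj
sywh
brn
sbd
zaz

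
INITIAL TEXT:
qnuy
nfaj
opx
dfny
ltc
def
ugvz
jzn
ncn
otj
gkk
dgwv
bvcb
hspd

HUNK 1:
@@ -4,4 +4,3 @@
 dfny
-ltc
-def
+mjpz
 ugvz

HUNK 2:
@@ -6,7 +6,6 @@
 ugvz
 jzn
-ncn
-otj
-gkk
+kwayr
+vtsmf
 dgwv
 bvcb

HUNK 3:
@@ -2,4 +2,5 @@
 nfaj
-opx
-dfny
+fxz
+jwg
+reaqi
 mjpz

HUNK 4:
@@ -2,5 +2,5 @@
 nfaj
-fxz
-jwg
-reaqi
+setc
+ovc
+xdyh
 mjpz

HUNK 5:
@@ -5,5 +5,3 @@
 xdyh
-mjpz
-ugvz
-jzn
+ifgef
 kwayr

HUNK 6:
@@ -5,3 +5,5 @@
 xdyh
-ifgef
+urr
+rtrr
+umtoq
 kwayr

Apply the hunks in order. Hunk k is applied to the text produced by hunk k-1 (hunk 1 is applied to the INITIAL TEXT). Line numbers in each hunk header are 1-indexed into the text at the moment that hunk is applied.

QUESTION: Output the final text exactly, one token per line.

Hunk 1: at line 4 remove [ltc,def] add [mjpz] -> 13 lines: qnuy nfaj opx dfny mjpz ugvz jzn ncn otj gkk dgwv bvcb hspd
Hunk 2: at line 6 remove [ncn,otj,gkk] add [kwayr,vtsmf] -> 12 lines: qnuy nfaj opx dfny mjpz ugvz jzn kwayr vtsmf dgwv bvcb hspd
Hunk 3: at line 2 remove [opx,dfny] add [fxz,jwg,reaqi] -> 13 lines: qnuy nfaj fxz jwg reaqi mjpz ugvz jzn kwayr vtsmf dgwv bvcb hspd
Hunk 4: at line 2 remove [fxz,jwg,reaqi] add [setc,ovc,xdyh] -> 13 lines: qnuy nfaj setc ovc xdyh mjpz ugvz jzn kwayr vtsmf dgwv bvcb hspd
Hunk 5: at line 5 remove [mjpz,ugvz,jzn] add [ifgef] -> 11 lines: qnuy nfaj setc ovc xdyh ifgef kwayr vtsmf dgwv bvcb hspd
Hunk 6: at line 5 remove [ifgef] add [urr,rtrr,umtoq] -> 13 lines: qnuy nfaj setc ovc xdyh urr rtrr umtoq kwayr vtsmf dgwv bvcb hspd

Answer: qnuy
nfaj
setc
ovc
xdyh
urr
rtrr
umtoq
kwayr
vtsmf
dgwv
bvcb
hspd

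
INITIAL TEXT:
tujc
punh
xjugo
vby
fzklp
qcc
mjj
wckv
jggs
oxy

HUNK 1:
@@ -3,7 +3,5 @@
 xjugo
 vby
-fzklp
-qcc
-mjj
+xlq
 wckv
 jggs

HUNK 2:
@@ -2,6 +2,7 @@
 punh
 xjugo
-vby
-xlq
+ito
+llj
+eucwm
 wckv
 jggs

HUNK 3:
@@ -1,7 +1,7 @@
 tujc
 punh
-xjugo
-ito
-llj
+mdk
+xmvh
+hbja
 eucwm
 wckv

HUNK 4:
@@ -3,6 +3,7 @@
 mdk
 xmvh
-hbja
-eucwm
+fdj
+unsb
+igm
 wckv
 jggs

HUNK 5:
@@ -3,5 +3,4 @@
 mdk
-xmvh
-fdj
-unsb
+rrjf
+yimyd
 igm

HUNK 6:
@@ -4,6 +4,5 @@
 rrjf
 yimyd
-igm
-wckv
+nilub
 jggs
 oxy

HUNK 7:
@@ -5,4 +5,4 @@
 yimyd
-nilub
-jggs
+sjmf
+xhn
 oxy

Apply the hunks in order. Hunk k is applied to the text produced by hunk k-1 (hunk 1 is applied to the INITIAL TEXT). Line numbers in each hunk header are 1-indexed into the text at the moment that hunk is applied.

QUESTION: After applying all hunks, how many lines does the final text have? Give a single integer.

Hunk 1: at line 3 remove [fzklp,qcc,mjj] add [xlq] -> 8 lines: tujc punh xjugo vby xlq wckv jggs oxy
Hunk 2: at line 2 remove [vby,xlq] add [ito,llj,eucwm] -> 9 lines: tujc punh xjugo ito llj eucwm wckv jggs oxy
Hunk 3: at line 1 remove [xjugo,ito,llj] add [mdk,xmvh,hbja] -> 9 lines: tujc punh mdk xmvh hbja eucwm wckv jggs oxy
Hunk 4: at line 3 remove [hbja,eucwm] add [fdj,unsb,igm] -> 10 lines: tujc punh mdk xmvh fdj unsb igm wckv jggs oxy
Hunk 5: at line 3 remove [xmvh,fdj,unsb] add [rrjf,yimyd] -> 9 lines: tujc punh mdk rrjf yimyd igm wckv jggs oxy
Hunk 6: at line 4 remove [igm,wckv] add [nilub] -> 8 lines: tujc punh mdk rrjf yimyd nilub jggs oxy
Hunk 7: at line 5 remove [nilub,jggs] add [sjmf,xhn] -> 8 lines: tujc punh mdk rrjf yimyd sjmf xhn oxy
Final line count: 8

Answer: 8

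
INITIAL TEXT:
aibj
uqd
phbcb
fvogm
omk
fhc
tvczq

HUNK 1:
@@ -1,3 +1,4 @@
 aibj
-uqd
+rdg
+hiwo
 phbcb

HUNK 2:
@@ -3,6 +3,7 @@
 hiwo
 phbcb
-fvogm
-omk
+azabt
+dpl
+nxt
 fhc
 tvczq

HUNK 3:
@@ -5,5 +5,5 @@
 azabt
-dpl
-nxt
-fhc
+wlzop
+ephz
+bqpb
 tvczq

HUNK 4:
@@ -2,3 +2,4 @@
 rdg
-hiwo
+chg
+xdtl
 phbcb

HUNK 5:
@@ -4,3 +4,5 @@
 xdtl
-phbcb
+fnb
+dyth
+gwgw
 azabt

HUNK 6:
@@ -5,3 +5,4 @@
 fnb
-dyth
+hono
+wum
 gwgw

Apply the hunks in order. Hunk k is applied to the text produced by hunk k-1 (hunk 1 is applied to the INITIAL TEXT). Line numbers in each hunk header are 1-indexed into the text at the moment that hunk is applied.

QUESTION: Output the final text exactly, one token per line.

Hunk 1: at line 1 remove [uqd] add [rdg,hiwo] -> 8 lines: aibj rdg hiwo phbcb fvogm omk fhc tvczq
Hunk 2: at line 3 remove [fvogm,omk] add [azabt,dpl,nxt] -> 9 lines: aibj rdg hiwo phbcb azabt dpl nxt fhc tvczq
Hunk 3: at line 5 remove [dpl,nxt,fhc] add [wlzop,ephz,bqpb] -> 9 lines: aibj rdg hiwo phbcb azabt wlzop ephz bqpb tvczq
Hunk 4: at line 2 remove [hiwo] add [chg,xdtl] -> 10 lines: aibj rdg chg xdtl phbcb azabt wlzop ephz bqpb tvczq
Hunk 5: at line 4 remove [phbcb] add [fnb,dyth,gwgw] -> 12 lines: aibj rdg chg xdtl fnb dyth gwgw azabt wlzop ephz bqpb tvczq
Hunk 6: at line 5 remove [dyth] add [hono,wum] -> 13 lines: aibj rdg chg xdtl fnb hono wum gwgw azabt wlzop ephz bqpb tvczq

Answer: aibj
rdg
chg
xdtl
fnb
hono
wum
gwgw
azabt
wlzop
ephz
bqpb
tvczq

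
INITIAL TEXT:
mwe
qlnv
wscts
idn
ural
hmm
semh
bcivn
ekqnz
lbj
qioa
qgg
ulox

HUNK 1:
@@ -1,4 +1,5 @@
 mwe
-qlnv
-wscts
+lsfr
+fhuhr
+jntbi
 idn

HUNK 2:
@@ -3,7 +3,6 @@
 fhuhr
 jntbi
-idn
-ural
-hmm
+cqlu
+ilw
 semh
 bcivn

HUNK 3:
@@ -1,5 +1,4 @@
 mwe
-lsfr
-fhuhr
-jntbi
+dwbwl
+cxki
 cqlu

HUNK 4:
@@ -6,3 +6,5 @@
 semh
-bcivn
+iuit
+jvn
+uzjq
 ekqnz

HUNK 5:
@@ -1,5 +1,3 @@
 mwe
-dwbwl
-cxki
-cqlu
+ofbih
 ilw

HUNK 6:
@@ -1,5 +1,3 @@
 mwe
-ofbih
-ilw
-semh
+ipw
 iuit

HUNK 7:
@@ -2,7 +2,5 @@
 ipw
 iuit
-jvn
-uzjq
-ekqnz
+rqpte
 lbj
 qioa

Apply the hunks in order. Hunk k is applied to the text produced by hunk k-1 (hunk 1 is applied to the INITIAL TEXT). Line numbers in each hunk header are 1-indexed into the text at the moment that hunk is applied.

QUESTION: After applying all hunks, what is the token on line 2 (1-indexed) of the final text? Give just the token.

Hunk 1: at line 1 remove [qlnv,wscts] add [lsfr,fhuhr,jntbi] -> 14 lines: mwe lsfr fhuhr jntbi idn ural hmm semh bcivn ekqnz lbj qioa qgg ulox
Hunk 2: at line 3 remove [idn,ural,hmm] add [cqlu,ilw] -> 13 lines: mwe lsfr fhuhr jntbi cqlu ilw semh bcivn ekqnz lbj qioa qgg ulox
Hunk 3: at line 1 remove [lsfr,fhuhr,jntbi] add [dwbwl,cxki] -> 12 lines: mwe dwbwl cxki cqlu ilw semh bcivn ekqnz lbj qioa qgg ulox
Hunk 4: at line 6 remove [bcivn] add [iuit,jvn,uzjq] -> 14 lines: mwe dwbwl cxki cqlu ilw semh iuit jvn uzjq ekqnz lbj qioa qgg ulox
Hunk 5: at line 1 remove [dwbwl,cxki,cqlu] add [ofbih] -> 12 lines: mwe ofbih ilw semh iuit jvn uzjq ekqnz lbj qioa qgg ulox
Hunk 6: at line 1 remove [ofbih,ilw,semh] add [ipw] -> 10 lines: mwe ipw iuit jvn uzjq ekqnz lbj qioa qgg ulox
Hunk 7: at line 2 remove [jvn,uzjq,ekqnz] add [rqpte] -> 8 lines: mwe ipw iuit rqpte lbj qioa qgg ulox
Final line 2: ipw

Answer: ipw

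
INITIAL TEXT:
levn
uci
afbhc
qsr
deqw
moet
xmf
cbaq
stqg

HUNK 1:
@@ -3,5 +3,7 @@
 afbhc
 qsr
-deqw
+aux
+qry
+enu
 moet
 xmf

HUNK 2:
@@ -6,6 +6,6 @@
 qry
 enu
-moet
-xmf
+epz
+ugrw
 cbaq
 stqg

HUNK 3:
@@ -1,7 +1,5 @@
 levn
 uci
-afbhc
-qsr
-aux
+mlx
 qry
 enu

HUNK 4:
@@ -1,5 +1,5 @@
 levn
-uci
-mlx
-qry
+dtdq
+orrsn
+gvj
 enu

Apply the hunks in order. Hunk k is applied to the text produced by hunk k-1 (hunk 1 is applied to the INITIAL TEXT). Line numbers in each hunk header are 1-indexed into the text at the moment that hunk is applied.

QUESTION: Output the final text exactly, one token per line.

Answer: levn
dtdq
orrsn
gvj
enu
epz
ugrw
cbaq
stqg

Derivation:
Hunk 1: at line 3 remove [deqw] add [aux,qry,enu] -> 11 lines: levn uci afbhc qsr aux qry enu moet xmf cbaq stqg
Hunk 2: at line 6 remove [moet,xmf] add [epz,ugrw] -> 11 lines: levn uci afbhc qsr aux qry enu epz ugrw cbaq stqg
Hunk 3: at line 1 remove [afbhc,qsr,aux] add [mlx] -> 9 lines: levn uci mlx qry enu epz ugrw cbaq stqg
Hunk 4: at line 1 remove [uci,mlx,qry] add [dtdq,orrsn,gvj] -> 9 lines: levn dtdq orrsn gvj enu epz ugrw cbaq stqg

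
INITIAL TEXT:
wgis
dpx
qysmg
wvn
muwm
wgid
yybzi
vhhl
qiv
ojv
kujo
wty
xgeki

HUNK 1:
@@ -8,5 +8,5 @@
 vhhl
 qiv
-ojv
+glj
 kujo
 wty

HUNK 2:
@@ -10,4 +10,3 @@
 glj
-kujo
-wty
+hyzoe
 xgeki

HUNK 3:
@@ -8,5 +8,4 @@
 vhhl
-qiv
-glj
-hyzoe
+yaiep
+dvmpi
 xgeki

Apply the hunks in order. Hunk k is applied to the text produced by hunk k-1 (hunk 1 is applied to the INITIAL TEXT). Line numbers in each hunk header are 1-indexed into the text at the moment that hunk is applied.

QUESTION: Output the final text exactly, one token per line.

Answer: wgis
dpx
qysmg
wvn
muwm
wgid
yybzi
vhhl
yaiep
dvmpi
xgeki

Derivation:
Hunk 1: at line 8 remove [ojv] add [glj] -> 13 lines: wgis dpx qysmg wvn muwm wgid yybzi vhhl qiv glj kujo wty xgeki
Hunk 2: at line 10 remove [kujo,wty] add [hyzoe] -> 12 lines: wgis dpx qysmg wvn muwm wgid yybzi vhhl qiv glj hyzoe xgeki
Hunk 3: at line 8 remove [qiv,glj,hyzoe] add [yaiep,dvmpi] -> 11 lines: wgis dpx qysmg wvn muwm wgid yybzi vhhl yaiep dvmpi xgeki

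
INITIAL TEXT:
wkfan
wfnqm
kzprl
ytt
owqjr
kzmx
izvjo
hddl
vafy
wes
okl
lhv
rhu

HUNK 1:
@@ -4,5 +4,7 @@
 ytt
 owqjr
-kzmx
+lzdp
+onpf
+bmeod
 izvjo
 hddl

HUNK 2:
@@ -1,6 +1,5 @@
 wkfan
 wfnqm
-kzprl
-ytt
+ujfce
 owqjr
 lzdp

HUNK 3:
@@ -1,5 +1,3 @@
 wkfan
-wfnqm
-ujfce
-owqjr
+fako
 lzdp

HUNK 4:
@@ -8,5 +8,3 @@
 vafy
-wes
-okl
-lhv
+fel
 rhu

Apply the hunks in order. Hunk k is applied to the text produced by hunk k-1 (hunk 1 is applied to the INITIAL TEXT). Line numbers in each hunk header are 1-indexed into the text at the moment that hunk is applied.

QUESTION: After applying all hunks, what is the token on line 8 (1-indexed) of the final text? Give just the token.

Hunk 1: at line 4 remove [kzmx] add [lzdp,onpf,bmeod] -> 15 lines: wkfan wfnqm kzprl ytt owqjr lzdp onpf bmeod izvjo hddl vafy wes okl lhv rhu
Hunk 2: at line 1 remove [kzprl,ytt] add [ujfce] -> 14 lines: wkfan wfnqm ujfce owqjr lzdp onpf bmeod izvjo hddl vafy wes okl lhv rhu
Hunk 3: at line 1 remove [wfnqm,ujfce,owqjr] add [fako] -> 12 lines: wkfan fako lzdp onpf bmeod izvjo hddl vafy wes okl lhv rhu
Hunk 4: at line 8 remove [wes,okl,lhv] add [fel] -> 10 lines: wkfan fako lzdp onpf bmeod izvjo hddl vafy fel rhu
Final line 8: vafy

Answer: vafy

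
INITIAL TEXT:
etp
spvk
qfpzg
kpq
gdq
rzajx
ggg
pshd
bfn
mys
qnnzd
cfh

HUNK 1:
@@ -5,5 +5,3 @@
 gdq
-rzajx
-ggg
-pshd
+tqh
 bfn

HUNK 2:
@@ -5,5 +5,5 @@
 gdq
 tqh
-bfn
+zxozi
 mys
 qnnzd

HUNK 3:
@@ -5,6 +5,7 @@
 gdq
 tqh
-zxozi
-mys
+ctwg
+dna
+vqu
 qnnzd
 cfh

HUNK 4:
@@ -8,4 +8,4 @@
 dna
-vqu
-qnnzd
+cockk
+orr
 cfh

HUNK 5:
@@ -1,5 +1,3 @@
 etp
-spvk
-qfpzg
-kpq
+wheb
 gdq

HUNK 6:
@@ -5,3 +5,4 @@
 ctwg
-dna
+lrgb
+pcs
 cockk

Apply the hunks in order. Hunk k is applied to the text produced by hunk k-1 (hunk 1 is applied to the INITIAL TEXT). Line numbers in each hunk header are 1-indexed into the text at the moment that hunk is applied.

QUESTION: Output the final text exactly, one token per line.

Answer: etp
wheb
gdq
tqh
ctwg
lrgb
pcs
cockk
orr
cfh

Derivation:
Hunk 1: at line 5 remove [rzajx,ggg,pshd] add [tqh] -> 10 lines: etp spvk qfpzg kpq gdq tqh bfn mys qnnzd cfh
Hunk 2: at line 5 remove [bfn] add [zxozi] -> 10 lines: etp spvk qfpzg kpq gdq tqh zxozi mys qnnzd cfh
Hunk 3: at line 5 remove [zxozi,mys] add [ctwg,dna,vqu] -> 11 lines: etp spvk qfpzg kpq gdq tqh ctwg dna vqu qnnzd cfh
Hunk 4: at line 8 remove [vqu,qnnzd] add [cockk,orr] -> 11 lines: etp spvk qfpzg kpq gdq tqh ctwg dna cockk orr cfh
Hunk 5: at line 1 remove [spvk,qfpzg,kpq] add [wheb] -> 9 lines: etp wheb gdq tqh ctwg dna cockk orr cfh
Hunk 6: at line 5 remove [dna] add [lrgb,pcs] -> 10 lines: etp wheb gdq tqh ctwg lrgb pcs cockk orr cfh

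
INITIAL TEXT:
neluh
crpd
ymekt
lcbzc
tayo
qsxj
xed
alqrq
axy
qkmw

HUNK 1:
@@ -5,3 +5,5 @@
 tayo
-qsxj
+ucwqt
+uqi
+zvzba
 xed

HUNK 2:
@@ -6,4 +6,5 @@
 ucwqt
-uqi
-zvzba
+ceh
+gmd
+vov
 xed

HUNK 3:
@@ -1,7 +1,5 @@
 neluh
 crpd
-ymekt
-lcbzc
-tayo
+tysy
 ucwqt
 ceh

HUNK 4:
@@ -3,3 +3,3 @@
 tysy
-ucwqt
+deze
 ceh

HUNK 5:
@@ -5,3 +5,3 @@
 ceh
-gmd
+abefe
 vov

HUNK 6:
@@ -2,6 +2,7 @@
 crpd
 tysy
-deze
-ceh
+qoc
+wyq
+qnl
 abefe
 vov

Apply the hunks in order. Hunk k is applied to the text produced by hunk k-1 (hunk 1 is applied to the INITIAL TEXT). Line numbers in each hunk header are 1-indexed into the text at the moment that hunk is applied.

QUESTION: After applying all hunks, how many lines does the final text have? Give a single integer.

Hunk 1: at line 5 remove [qsxj] add [ucwqt,uqi,zvzba] -> 12 lines: neluh crpd ymekt lcbzc tayo ucwqt uqi zvzba xed alqrq axy qkmw
Hunk 2: at line 6 remove [uqi,zvzba] add [ceh,gmd,vov] -> 13 lines: neluh crpd ymekt lcbzc tayo ucwqt ceh gmd vov xed alqrq axy qkmw
Hunk 3: at line 1 remove [ymekt,lcbzc,tayo] add [tysy] -> 11 lines: neluh crpd tysy ucwqt ceh gmd vov xed alqrq axy qkmw
Hunk 4: at line 3 remove [ucwqt] add [deze] -> 11 lines: neluh crpd tysy deze ceh gmd vov xed alqrq axy qkmw
Hunk 5: at line 5 remove [gmd] add [abefe] -> 11 lines: neluh crpd tysy deze ceh abefe vov xed alqrq axy qkmw
Hunk 6: at line 2 remove [deze,ceh] add [qoc,wyq,qnl] -> 12 lines: neluh crpd tysy qoc wyq qnl abefe vov xed alqrq axy qkmw
Final line count: 12

Answer: 12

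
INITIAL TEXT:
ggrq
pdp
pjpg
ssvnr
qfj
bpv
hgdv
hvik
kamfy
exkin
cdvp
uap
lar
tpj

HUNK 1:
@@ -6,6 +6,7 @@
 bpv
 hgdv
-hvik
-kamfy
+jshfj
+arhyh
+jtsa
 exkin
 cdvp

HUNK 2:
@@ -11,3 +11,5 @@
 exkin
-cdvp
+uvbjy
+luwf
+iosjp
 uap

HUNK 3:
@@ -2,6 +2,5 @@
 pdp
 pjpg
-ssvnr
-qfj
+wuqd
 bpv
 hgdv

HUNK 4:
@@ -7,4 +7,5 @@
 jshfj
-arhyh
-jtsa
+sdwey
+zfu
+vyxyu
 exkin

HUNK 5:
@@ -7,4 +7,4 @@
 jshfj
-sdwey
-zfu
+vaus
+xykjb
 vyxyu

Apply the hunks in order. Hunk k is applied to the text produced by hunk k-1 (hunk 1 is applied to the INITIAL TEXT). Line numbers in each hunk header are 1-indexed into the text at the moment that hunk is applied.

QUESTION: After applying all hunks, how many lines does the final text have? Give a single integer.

Hunk 1: at line 6 remove [hvik,kamfy] add [jshfj,arhyh,jtsa] -> 15 lines: ggrq pdp pjpg ssvnr qfj bpv hgdv jshfj arhyh jtsa exkin cdvp uap lar tpj
Hunk 2: at line 11 remove [cdvp] add [uvbjy,luwf,iosjp] -> 17 lines: ggrq pdp pjpg ssvnr qfj bpv hgdv jshfj arhyh jtsa exkin uvbjy luwf iosjp uap lar tpj
Hunk 3: at line 2 remove [ssvnr,qfj] add [wuqd] -> 16 lines: ggrq pdp pjpg wuqd bpv hgdv jshfj arhyh jtsa exkin uvbjy luwf iosjp uap lar tpj
Hunk 4: at line 7 remove [arhyh,jtsa] add [sdwey,zfu,vyxyu] -> 17 lines: ggrq pdp pjpg wuqd bpv hgdv jshfj sdwey zfu vyxyu exkin uvbjy luwf iosjp uap lar tpj
Hunk 5: at line 7 remove [sdwey,zfu] add [vaus,xykjb] -> 17 lines: ggrq pdp pjpg wuqd bpv hgdv jshfj vaus xykjb vyxyu exkin uvbjy luwf iosjp uap lar tpj
Final line count: 17

Answer: 17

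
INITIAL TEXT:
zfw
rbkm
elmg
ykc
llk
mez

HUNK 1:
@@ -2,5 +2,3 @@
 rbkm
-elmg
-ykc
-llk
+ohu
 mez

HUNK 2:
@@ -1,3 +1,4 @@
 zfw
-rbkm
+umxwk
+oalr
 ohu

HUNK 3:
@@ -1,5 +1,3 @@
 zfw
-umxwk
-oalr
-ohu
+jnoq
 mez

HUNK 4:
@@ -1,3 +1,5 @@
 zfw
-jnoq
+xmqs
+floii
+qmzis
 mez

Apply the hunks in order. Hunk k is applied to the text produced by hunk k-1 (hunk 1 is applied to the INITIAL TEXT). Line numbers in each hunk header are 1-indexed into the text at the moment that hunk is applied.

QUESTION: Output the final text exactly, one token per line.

Hunk 1: at line 2 remove [elmg,ykc,llk] add [ohu] -> 4 lines: zfw rbkm ohu mez
Hunk 2: at line 1 remove [rbkm] add [umxwk,oalr] -> 5 lines: zfw umxwk oalr ohu mez
Hunk 3: at line 1 remove [umxwk,oalr,ohu] add [jnoq] -> 3 lines: zfw jnoq mez
Hunk 4: at line 1 remove [jnoq] add [xmqs,floii,qmzis] -> 5 lines: zfw xmqs floii qmzis mez

Answer: zfw
xmqs
floii
qmzis
mez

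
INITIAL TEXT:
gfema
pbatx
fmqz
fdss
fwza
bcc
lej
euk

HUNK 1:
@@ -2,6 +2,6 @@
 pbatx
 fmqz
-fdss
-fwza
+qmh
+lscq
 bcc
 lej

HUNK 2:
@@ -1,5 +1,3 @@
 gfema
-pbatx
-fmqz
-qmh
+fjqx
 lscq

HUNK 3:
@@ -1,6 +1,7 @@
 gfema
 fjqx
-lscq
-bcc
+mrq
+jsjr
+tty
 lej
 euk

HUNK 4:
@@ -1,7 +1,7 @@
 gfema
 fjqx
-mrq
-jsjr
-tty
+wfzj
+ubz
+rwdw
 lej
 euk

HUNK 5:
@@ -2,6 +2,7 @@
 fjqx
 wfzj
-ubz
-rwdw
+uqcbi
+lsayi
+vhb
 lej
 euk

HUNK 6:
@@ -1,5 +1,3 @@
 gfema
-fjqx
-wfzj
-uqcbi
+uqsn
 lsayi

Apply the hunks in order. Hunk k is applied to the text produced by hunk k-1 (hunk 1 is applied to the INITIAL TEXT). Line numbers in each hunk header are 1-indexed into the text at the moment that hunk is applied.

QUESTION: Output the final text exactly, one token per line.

Answer: gfema
uqsn
lsayi
vhb
lej
euk

Derivation:
Hunk 1: at line 2 remove [fdss,fwza] add [qmh,lscq] -> 8 lines: gfema pbatx fmqz qmh lscq bcc lej euk
Hunk 2: at line 1 remove [pbatx,fmqz,qmh] add [fjqx] -> 6 lines: gfema fjqx lscq bcc lej euk
Hunk 3: at line 1 remove [lscq,bcc] add [mrq,jsjr,tty] -> 7 lines: gfema fjqx mrq jsjr tty lej euk
Hunk 4: at line 1 remove [mrq,jsjr,tty] add [wfzj,ubz,rwdw] -> 7 lines: gfema fjqx wfzj ubz rwdw lej euk
Hunk 5: at line 2 remove [ubz,rwdw] add [uqcbi,lsayi,vhb] -> 8 lines: gfema fjqx wfzj uqcbi lsayi vhb lej euk
Hunk 6: at line 1 remove [fjqx,wfzj,uqcbi] add [uqsn] -> 6 lines: gfema uqsn lsayi vhb lej euk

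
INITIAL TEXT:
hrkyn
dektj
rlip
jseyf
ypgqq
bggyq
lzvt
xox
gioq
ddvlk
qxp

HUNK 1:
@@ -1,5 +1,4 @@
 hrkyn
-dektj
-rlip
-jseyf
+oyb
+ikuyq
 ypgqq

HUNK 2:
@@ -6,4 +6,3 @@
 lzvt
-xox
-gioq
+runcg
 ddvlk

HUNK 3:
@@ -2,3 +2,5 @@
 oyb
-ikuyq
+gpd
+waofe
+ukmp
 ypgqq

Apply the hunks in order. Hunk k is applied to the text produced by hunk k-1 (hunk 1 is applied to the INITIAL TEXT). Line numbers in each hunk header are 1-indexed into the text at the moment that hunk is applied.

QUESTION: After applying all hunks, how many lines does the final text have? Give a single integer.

Answer: 11

Derivation:
Hunk 1: at line 1 remove [dektj,rlip,jseyf] add [oyb,ikuyq] -> 10 lines: hrkyn oyb ikuyq ypgqq bggyq lzvt xox gioq ddvlk qxp
Hunk 2: at line 6 remove [xox,gioq] add [runcg] -> 9 lines: hrkyn oyb ikuyq ypgqq bggyq lzvt runcg ddvlk qxp
Hunk 3: at line 2 remove [ikuyq] add [gpd,waofe,ukmp] -> 11 lines: hrkyn oyb gpd waofe ukmp ypgqq bggyq lzvt runcg ddvlk qxp
Final line count: 11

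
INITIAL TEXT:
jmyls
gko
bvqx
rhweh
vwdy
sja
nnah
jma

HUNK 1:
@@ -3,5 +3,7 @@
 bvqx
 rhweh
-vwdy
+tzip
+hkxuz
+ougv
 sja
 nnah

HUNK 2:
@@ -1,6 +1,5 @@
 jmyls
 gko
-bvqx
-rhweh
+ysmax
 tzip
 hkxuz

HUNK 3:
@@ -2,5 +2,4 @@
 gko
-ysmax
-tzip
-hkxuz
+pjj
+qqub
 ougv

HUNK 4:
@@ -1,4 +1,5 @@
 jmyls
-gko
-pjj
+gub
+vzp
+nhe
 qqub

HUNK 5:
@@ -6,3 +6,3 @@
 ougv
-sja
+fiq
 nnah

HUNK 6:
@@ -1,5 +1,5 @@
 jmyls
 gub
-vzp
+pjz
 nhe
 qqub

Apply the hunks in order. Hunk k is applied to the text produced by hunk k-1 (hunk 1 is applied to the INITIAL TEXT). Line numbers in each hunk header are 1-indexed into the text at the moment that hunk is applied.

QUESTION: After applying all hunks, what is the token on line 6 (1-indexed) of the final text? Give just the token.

Hunk 1: at line 3 remove [vwdy] add [tzip,hkxuz,ougv] -> 10 lines: jmyls gko bvqx rhweh tzip hkxuz ougv sja nnah jma
Hunk 2: at line 1 remove [bvqx,rhweh] add [ysmax] -> 9 lines: jmyls gko ysmax tzip hkxuz ougv sja nnah jma
Hunk 3: at line 2 remove [ysmax,tzip,hkxuz] add [pjj,qqub] -> 8 lines: jmyls gko pjj qqub ougv sja nnah jma
Hunk 4: at line 1 remove [gko,pjj] add [gub,vzp,nhe] -> 9 lines: jmyls gub vzp nhe qqub ougv sja nnah jma
Hunk 5: at line 6 remove [sja] add [fiq] -> 9 lines: jmyls gub vzp nhe qqub ougv fiq nnah jma
Hunk 6: at line 1 remove [vzp] add [pjz] -> 9 lines: jmyls gub pjz nhe qqub ougv fiq nnah jma
Final line 6: ougv

Answer: ougv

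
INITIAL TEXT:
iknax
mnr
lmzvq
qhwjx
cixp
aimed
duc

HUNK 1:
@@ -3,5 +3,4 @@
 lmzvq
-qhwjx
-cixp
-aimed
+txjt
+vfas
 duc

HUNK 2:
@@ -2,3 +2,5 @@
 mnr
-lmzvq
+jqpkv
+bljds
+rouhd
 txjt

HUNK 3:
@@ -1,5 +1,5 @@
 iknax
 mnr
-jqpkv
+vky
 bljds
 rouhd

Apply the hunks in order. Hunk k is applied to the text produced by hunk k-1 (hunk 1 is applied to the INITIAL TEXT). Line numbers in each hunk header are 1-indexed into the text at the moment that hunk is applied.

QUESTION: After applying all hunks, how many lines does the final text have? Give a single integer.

Hunk 1: at line 3 remove [qhwjx,cixp,aimed] add [txjt,vfas] -> 6 lines: iknax mnr lmzvq txjt vfas duc
Hunk 2: at line 2 remove [lmzvq] add [jqpkv,bljds,rouhd] -> 8 lines: iknax mnr jqpkv bljds rouhd txjt vfas duc
Hunk 3: at line 1 remove [jqpkv] add [vky] -> 8 lines: iknax mnr vky bljds rouhd txjt vfas duc
Final line count: 8

Answer: 8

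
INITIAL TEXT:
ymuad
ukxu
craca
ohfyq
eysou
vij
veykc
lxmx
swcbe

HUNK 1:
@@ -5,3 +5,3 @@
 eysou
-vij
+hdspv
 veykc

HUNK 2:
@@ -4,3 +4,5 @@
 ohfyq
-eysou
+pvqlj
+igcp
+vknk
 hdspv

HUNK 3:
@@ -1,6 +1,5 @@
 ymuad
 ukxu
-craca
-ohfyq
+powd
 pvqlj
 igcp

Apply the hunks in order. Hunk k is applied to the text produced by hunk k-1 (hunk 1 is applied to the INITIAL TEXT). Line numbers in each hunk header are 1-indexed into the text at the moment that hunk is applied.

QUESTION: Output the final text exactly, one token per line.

Hunk 1: at line 5 remove [vij] add [hdspv] -> 9 lines: ymuad ukxu craca ohfyq eysou hdspv veykc lxmx swcbe
Hunk 2: at line 4 remove [eysou] add [pvqlj,igcp,vknk] -> 11 lines: ymuad ukxu craca ohfyq pvqlj igcp vknk hdspv veykc lxmx swcbe
Hunk 3: at line 1 remove [craca,ohfyq] add [powd] -> 10 lines: ymuad ukxu powd pvqlj igcp vknk hdspv veykc lxmx swcbe

Answer: ymuad
ukxu
powd
pvqlj
igcp
vknk
hdspv
veykc
lxmx
swcbe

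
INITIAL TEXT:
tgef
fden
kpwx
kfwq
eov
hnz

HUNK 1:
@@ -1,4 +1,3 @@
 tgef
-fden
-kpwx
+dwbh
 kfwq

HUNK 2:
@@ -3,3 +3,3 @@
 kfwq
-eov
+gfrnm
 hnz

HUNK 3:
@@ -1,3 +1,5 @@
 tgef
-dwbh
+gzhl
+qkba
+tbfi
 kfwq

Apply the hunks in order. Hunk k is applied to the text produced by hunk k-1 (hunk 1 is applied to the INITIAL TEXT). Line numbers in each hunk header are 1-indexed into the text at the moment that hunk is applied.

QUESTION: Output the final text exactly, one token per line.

Answer: tgef
gzhl
qkba
tbfi
kfwq
gfrnm
hnz

Derivation:
Hunk 1: at line 1 remove [fden,kpwx] add [dwbh] -> 5 lines: tgef dwbh kfwq eov hnz
Hunk 2: at line 3 remove [eov] add [gfrnm] -> 5 lines: tgef dwbh kfwq gfrnm hnz
Hunk 3: at line 1 remove [dwbh] add [gzhl,qkba,tbfi] -> 7 lines: tgef gzhl qkba tbfi kfwq gfrnm hnz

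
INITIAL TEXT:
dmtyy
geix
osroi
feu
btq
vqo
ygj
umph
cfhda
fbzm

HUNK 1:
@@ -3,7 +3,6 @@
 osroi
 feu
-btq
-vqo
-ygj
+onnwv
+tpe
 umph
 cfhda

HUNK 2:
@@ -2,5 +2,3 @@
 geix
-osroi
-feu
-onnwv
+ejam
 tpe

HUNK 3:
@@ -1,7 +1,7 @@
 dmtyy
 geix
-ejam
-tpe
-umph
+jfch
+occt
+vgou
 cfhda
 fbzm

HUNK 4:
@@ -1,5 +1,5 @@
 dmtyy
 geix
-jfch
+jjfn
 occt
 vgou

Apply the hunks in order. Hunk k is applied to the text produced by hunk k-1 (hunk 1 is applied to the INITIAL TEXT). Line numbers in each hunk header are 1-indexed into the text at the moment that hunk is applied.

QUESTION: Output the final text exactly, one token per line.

Hunk 1: at line 3 remove [btq,vqo,ygj] add [onnwv,tpe] -> 9 lines: dmtyy geix osroi feu onnwv tpe umph cfhda fbzm
Hunk 2: at line 2 remove [osroi,feu,onnwv] add [ejam] -> 7 lines: dmtyy geix ejam tpe umph cfhda fbzm
Hunk 3: at line 1 remove [ejam,tpe,umph] add [jfch,occt,vgou] -> 7 lines: dmtyy geix jfch occt vgou cfhda fbzm
Hunk 4: at line 1 remove [jfch] add [jjfn] -> 7 lines: dmtyy geix jjfn occt vgou cfhda fbzm

Answer: dmtyy
geix
jjfn
occt
vgou
cfhda
fbzm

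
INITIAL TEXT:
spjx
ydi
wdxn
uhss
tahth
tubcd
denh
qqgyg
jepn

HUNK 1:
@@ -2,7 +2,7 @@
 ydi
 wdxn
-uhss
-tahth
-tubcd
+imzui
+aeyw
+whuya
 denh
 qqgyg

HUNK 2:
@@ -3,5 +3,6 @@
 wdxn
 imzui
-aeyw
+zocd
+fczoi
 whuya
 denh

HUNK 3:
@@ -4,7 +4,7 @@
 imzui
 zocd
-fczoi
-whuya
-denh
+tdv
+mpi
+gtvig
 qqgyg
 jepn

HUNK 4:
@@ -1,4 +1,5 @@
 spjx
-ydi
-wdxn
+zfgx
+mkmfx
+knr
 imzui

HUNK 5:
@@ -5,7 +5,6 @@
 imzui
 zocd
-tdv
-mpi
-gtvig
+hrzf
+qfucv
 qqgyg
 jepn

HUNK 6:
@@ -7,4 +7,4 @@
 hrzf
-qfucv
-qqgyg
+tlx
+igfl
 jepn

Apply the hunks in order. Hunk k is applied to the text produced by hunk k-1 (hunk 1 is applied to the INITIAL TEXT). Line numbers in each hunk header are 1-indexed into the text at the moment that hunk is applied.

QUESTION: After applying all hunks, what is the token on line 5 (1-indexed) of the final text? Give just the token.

Hunk 1: at line 2 remove [uhss,tahth,tubcd] add [imzui,aeyw,whuya] -> 9 lines: spjx ydi wdxn imzui aeyw whuya denh qqgyg jepn
Hunk 2: at line 3 remove [aeyw] add [zocd,fczoi] -> 10 lines: spjx ydi wdxn imzui zocd fczoi whuya denh qqgyg jepn
Hunk 3: at line 4 remove [fczoi,whuya,denh] add [tdv,mpi,gtvig] -> 10 lines: spjx ydi wdxn imzui zocd tdv mpi gtvig qqgyg jepn
Hunk 4: at line 1 remove [ydi,wdxn] add [zfgx,mkmfx,knr] -> 11 lines: spjx zfgx mkmfx knr imzui zocd tdv mpi gtvig qqgyg jepn
Hunk 5: at line 5 remove [tdv,mpi,gtvig] add [hrzf,qfucv] -> 10 lines: spjx zfgx mkmfx knr imzui zocd hrzf qfucv qqgyg jepn
Hunk 6: at line 7 remove [qfucv,qqgyg] add [tlx,igfl] -> 10 lines: spjx zfgx mkmfx knr imzui zocd hrzf tlx igfl jepn
Final line 5: imzui

Answer: imzui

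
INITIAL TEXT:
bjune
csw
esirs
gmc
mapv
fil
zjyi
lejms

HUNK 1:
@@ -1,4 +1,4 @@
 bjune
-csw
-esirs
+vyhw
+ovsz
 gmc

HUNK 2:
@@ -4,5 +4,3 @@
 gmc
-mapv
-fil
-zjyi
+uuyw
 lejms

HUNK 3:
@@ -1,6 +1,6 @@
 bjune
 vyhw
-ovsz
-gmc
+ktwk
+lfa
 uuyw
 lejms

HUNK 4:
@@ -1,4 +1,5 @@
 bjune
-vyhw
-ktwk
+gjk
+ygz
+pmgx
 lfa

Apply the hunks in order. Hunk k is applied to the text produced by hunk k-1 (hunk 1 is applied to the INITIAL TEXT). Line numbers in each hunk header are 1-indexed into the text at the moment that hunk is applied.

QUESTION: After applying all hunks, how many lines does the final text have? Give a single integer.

Answer: 7

Derivation:
Hunk 1: at line 1 remove [csw,esirs] add [vyhw,ovsz] -> 8 lines: bjune vyhw ovsz gmc mapv fil zjyi lejms
Hunk 2: at line 4 remove [mapv,fil,zjyi] add [uuyw] -> 6 lines: bjune vyhw ovsz gmc uuyw lejms
Hunk 3: at line 1 remove [ovsz,gmc] add [ktwk,lfa] -> 6 lines: bjune vyhw ktwk lfa uuyw lejms
Hunk 4: at line 1 remove [vyhw,ktwk] add [gjk,ygz,pmgx] -> 7 lines: bjune gjk ygz pmgx lfa uuyw lejms
Final line count: 7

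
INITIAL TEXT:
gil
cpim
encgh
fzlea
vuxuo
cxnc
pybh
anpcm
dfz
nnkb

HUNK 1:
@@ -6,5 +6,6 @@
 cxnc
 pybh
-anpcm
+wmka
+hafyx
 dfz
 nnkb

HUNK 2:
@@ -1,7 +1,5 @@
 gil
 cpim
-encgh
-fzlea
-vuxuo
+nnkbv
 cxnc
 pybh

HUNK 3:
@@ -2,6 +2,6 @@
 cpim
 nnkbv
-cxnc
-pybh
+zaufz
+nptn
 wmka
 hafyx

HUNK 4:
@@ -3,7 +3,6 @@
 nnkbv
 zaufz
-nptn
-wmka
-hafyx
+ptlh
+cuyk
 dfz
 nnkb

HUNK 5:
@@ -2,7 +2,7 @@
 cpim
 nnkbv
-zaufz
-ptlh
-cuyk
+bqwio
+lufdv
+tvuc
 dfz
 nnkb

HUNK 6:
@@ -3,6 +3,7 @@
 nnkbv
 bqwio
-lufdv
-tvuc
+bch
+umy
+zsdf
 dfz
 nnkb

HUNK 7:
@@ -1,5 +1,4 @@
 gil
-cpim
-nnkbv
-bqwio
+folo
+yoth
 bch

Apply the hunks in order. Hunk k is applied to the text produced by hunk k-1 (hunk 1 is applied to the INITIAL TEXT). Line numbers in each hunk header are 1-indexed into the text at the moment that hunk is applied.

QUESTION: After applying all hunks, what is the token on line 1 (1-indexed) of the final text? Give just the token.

Answer: gil

Derivation:
Hunk 1: at line 6 remove [anpcm] add [wmka,hafyx] -> 11 lines: gil cpim encgh fzlea vuxuo cxnc pybh wmka hafyx dfz nnkb
Hunk 2: at line 1 remove [encgh,fzlea,vuxuo] add [nnkbv] -> 9 lines: gil cpim nnkbv cxnc pybh wmka hafyx dfz nnkb
Hunk 3: at line 2 remove [cxnc,pybh] add [zaufz,nptn] -> 9 lines: gil cpim nnkbv zaufz nptn wmka hafyx dfz nnkb
Hunk 4: at line 3 remove [nptn,wmka,hafyx] add [ptlh,cuyk] -> 8 lines: gil cpim nnkbv zaufz ptlh cuyk dfz nnkb
Hunk 5: at line 2 remove [zaufz,ptlh,cuyk] add [bqwio,lufdv,tvuc] -> 8 lines: gil cpim nnkbv bqwio lufdv tvuc dfz nnkb
Hunk 6: at line 3 remove [lufdv,tvuc] add [bch,umy,zsdf] -> 9 lines: gil cpim nnkbv bqwio bch umy zsdf dfz nnkb
Hunk 7: at line 1 remove [cpim,nnkbv,bqwio] add [folo,yoth] -> 8 lines: gil folo yoth bch umy zsdf dfz nnkb
Final line 1: gil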